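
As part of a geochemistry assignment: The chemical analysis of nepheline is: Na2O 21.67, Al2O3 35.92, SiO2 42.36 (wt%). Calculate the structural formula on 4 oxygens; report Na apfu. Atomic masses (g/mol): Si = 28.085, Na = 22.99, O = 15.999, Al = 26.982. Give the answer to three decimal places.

Na2O: 21.67/61.979 = 0.34963 mol → 0.69926 mol Na, 0.34963 mol O.
Al2O3: 35.92/101.961 = 0.35229 mol → 0.70458 mol Al, 1.05687 mol O.
SiO2: 42.36/60.083 = 0.70502 mol → 0.70502 mol Si, 1.41004 mol O.
Total oxygen = 2.81654 mol. Normalization factor = 4/2.81654 = 1.42018.
Na per 4 O = 0.69926 × 1.42018 = 0.993.

0.993 Na apfu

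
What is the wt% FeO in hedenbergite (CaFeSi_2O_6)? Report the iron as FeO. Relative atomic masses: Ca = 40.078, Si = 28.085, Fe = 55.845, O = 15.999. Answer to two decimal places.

M(CaFeSi_2O_6) = 248.087 g/mol; M(FeO) = 71.844 g/mol.
Moles FeO per formula unit = 1 Fe ÷ 1 = 1.0000.
FeO fraction = (1.0000 × 71.844) / 248.087 = 71.844/248.087 = 0.2896.

28.96 wt%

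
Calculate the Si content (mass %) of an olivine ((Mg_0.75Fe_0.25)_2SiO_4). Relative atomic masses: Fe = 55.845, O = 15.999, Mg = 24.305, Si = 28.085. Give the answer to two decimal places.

17.95 mass %

Molar mass of (Mg_0.75Fe_0.25)_2SiO_4: 1.50×24.305 + 0.50×55.845 + 1×28.085 + 4×15.999 = 156.461 g/mol.
Mass of Si per formula unit: 1 × 28.085 = 28.085 g.
Weight fraction Si = 28.085 / 156.461 = 0.1795.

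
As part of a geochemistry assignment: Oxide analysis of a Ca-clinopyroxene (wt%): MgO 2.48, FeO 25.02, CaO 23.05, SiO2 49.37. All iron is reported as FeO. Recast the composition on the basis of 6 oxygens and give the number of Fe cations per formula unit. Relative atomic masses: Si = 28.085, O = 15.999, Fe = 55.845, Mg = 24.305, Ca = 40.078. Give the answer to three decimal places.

0.848 Fe apfu

MgO: 2.48/40.304 = 0.06153 mol → 0.06153 mol Mg, 0.06153 mol O.
FeO: 25.02/71.844 = 0.34825 mol → 0.34825 mol Fe, 0.34825 mol O.
CaO: 23.05/56.077 = 0.41104 mol → 0.41104 mol Ca, 0.41104 mol O.
SiO2: 49.37/60.083 = 0.82170 mol → 0.82170 mol Si, 1.64340 mol O.
Total oxygen = 2.46422 mol. Normalization factor = 6/2.46422 = 2.43485.
Fe per 6 O = 0.34825 × 2.43485 = 0.848.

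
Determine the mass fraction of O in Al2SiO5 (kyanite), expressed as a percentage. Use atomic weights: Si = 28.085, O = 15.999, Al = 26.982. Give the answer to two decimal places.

Molar mass of Al2SiO5: 2*26.982 + 1*28.085 + 5*15.999 = 162.044 g/mol.
Mass of O per formula unit: 5 × 15.999 = 79.995 g.
Weight fraction O = 79.995 / 162.044 = 0.4937.

49.37 wt%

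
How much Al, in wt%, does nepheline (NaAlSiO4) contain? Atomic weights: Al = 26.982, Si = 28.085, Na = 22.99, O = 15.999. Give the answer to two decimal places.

Molar mass of NaAlSiO4: 1·22.99 + 1·26.982 + 1·28.085 + 4·15.999 = 142.053 g/mol.
Mass of Al per formula unit: 1 × 26.982 = 26.982 g.
Weight fraction Al = 26.982 / 142.053 = 0.1899.

18.99 wt%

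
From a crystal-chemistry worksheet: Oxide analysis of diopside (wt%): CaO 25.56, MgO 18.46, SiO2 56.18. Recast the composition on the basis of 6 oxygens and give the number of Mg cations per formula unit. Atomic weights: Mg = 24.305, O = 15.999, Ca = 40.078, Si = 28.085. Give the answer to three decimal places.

CaO (M=56.077): mol = 0.45580; Ca = 0.45580, O = 0.45580.
MgO (M=40.304): mol = 0.45802; Mg = 0.45802, O = 0.45802.
SiO2 (M=60.083): mol = 0.93504; Si = 0.93504, O = 1.87008.
ΣO = 2.78390; factor = 6/ΣO = 2.15525.
Mg apfu = 0.45802 × 2.15525 = 0.987.

0.987 Mg apfu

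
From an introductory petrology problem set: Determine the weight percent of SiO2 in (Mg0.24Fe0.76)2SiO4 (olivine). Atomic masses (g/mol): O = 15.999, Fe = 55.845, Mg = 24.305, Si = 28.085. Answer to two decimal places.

Formula mass = 188.632 g/mol.
1 Si → 1.0000 mol SiO2 per formula unit; M(SiO2) = 60.083, so SiO2 mass = 60.083 g.
60.083/188.632 × 100 = 31.85 wt%.

31.85 wt%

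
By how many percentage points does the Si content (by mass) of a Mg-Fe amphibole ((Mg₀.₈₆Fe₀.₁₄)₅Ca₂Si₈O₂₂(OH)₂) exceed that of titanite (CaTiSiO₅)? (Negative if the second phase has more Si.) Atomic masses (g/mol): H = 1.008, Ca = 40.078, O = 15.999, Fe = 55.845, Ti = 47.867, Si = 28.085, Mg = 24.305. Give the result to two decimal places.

12.60 percentage points

Si in (Mg₀.₈₆Fe₀.₁₄)₅Ca₂Si₈O₂₂(OH)₂: molar mass 834.431 g/mol; 8×28.085 = 224.680 g → 26.93 wt%.
Si in CaTiSiO₅: molar mass 196.025 g/mol; 1×28.085 = 28.085 g → 14.33 wt%.
Difference = 26.93 − 14.33 = 12.60 percentage points.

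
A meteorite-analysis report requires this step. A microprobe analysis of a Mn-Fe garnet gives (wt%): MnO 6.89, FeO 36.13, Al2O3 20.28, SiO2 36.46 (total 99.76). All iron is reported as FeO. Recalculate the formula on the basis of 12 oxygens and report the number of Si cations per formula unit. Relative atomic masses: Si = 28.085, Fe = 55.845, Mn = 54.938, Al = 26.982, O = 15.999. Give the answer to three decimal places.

6.89 wt% MnO ÷ 70.937 g/mol = 0.09713 mol, giving 0.09713 Mn and 0.09713 O.
36.13 wt% FeO ÷ 71.844 g/mol = 0.50290 mol, giving 0.50290 Fe and 0.50290 O.
20.28 wt% Al2O3 ÷ 101.961 g/mol = 0.19890 mol, giving 0.39780 Al and 0.59670 O.
36.46 wt% SiO2 ÷ 60.083 g/mol = 0.60683 mol, giving 0.60683 Si and 1.21366 O.
Oxygen sums to 2.41039; scaling by 12/2.41039 = 4.97845 puts the formula on 12 O.
Si: 0.60683 × 4.97845 = 3.021 atoms per formula unit.

3.021 Si apfu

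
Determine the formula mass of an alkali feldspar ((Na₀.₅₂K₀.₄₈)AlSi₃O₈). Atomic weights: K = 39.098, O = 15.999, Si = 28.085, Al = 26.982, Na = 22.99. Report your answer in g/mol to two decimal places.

269.95 g/mol

The formula mass is the sum 0.52*22.99 + 0.48*39.098 + 1*26.982 + 3*28.085 + 8*15.999.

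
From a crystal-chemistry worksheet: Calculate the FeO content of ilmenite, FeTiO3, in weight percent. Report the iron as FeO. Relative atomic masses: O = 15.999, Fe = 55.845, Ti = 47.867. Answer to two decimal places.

47.36 wt%

Formula mass = 151.709 g/mol.
1 Fe → 1.0000 mol FeO per formula unit; M(FeO) = 71.844, so FeO mass = 71.844 g.
71.844/151.709 × 100 = 47.36 wt%.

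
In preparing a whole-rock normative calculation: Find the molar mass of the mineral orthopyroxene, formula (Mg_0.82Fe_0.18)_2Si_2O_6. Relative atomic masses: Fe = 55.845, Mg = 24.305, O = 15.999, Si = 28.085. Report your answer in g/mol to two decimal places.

M = 1.64·24.305 + 0.36·55.845 + 2·28.085 + 6·15.999

212.13 g/mol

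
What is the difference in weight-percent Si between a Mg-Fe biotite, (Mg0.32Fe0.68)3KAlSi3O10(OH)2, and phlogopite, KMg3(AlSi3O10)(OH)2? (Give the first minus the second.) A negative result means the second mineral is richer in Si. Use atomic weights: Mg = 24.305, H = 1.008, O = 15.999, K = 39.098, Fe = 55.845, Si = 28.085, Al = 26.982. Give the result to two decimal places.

-2.70 percentage points

Si in (Mg0.32Fe0.68)3KAlSi3O10(OH)2: molar mass 481.596 g/mol; 3×28.085 = 84.255 g → 17.49 wt%.
Si in KMg3(AlSi3O10)(OH)2: molar mass 417.254 g/mol; 3×28.085 = 84.255 g → 20.19 wt%.
Difference = 17.49 − 20.19 = -2.70 percentage points.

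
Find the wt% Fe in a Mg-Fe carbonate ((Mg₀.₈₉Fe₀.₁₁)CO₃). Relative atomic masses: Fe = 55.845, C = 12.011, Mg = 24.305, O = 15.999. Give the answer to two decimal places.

7.00 weight percent

M((Mg₀.₈₉Fe₀.₁₁)CO₃) = 87.782 g/mol.
Fe contributes 0.11 × 55.845 = 6.143 g per mole.
6.143/87.782 = 0.0700 → 7.00%.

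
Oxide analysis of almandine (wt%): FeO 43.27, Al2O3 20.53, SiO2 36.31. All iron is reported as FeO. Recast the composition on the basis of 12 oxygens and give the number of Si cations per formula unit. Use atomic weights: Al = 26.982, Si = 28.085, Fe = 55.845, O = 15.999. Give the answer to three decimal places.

3.003 Si apfu

43.27 wt% FeO ÷ 71.844 g/mol = 0.60228 mol, giving 0.60228 Fe and 0.60228 O.
20.53 wt% Al2O3 ÷ 101.961 g/mol = 0.20135 mol, giving 0.40270 Al and 0.60405 O.
36.31 wt% SiO2 ÷ 60.083 g/mol = 0.60433 mol, giving 0.60433 Si and 1.20866 O.
Oxygen sums to 2.41499; scaling by 12/2.41499 = 4.96896 puts the formula on 12 O.
Si: 0.60433 × 4.96896 = 3.003 atoms per formula unit.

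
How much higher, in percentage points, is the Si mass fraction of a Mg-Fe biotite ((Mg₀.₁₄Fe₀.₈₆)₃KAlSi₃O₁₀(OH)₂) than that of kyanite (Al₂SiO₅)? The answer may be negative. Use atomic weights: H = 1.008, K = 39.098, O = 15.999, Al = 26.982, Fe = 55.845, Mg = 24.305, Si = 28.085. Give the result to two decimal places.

M((Mg₀.₁₄Fe₀.₈₆)₃KAlSi₃O₁₀(OH)₂) = 498.627 g/mol, so wt% Si = 84.255/498.627 × 100 = 16.90%.
M(Al₂SiO₅) = 162.044 g/mol, so wt% Si = 28.085/162.044 × 100 = 17.33%.
16.90 − 17.33 = -0.43 pp.

-0.43 percentage points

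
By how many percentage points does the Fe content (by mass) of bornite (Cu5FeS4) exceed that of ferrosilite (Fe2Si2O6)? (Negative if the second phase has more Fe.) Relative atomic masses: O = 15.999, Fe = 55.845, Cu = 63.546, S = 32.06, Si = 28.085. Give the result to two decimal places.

First mineral: 55.845 g Fe in 501.815 g formula = 11.13 wt% Fe.
Second mineral: 111.690 g Fe in 263.854 g formula = 42.33 wt% Fe.
11.13% − 42.33% gives a difference of -31.20 percentage points.

-31.20 percentage points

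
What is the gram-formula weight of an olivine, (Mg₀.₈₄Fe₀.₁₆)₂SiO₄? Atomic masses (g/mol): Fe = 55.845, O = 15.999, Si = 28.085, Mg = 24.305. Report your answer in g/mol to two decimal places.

150.78 g/mol

Mg: 1.68 × 24.305 = 40.8324
Fe: 0.32 × 55.845 = 17.8704
Si: 1 × 28.085 = 28.0850
O: 4 × 15.999 = 63.9960
Summing the contributions gives the formula mass.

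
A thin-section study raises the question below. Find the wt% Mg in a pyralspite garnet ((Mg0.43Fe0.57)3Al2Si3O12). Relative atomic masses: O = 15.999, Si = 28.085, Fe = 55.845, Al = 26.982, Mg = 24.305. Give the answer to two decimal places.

6.86 weight percent

M((Mg0.43Fe0.57)3Al2Si3O12) = 457.055 g/mol.
Mg contributes 1.29 × 24.305 = 31.353 g per mole.
31.353/457.055 = 0.0686 → 6.86%.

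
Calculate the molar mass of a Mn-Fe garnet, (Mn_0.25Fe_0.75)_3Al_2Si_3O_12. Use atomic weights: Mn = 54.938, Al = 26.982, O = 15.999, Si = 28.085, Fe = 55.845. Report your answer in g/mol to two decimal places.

497.06 g/mol

M = 0.75(54.938) + 2.25(55.845) + 2(26.982) + 3(28.085) + 12(15.999)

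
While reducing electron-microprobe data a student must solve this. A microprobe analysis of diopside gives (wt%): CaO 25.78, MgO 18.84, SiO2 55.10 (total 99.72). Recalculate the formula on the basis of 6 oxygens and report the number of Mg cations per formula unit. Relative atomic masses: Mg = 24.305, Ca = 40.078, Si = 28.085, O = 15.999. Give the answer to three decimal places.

1.016 Mg apfu

CaO (M=56.077): mol = 0.45973; Ca = 0.45973, O = 0.45973.
MgO (M=40.304): mol = 0.46745; Mg = 0.46745, O = 0.46745.
SiO2 (M=60.083): mol = 0.91706; Si = 0.91706, O = 1.83412.
ΣO = 2.76130; factor = 6/ΣO = 2.17289.
Mg apfu = 0.46745 × 2.17289 = 1.016.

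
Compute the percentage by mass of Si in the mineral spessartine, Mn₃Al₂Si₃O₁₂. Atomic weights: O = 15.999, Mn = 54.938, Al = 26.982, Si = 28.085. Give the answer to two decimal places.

17.02 mass %

M(Mn₃Al₂Si₃O₁₂) = 495.021 g/mol.
Si contributes 3 × 28.085 = 84.255 g per mole.
84.255/495.021 = 0.1702 → 17.02%.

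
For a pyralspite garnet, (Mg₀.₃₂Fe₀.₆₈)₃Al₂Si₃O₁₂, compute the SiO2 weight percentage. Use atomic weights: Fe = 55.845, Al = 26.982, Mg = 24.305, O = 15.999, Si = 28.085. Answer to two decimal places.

Molar mass of (Mg₀.₃₂Fe₀.₆₈)₃Al₂Si₃O₁₂ = 0.96*24.305 + 2.04*55.845 + 2*26.982 + 3*28.085 + 12*15.999 = 467.464 g/mol.
Each formula unit contains 3 Si, equivalent to 3/1 = 3.0000 mol SiO2.
M(SiO2) = 1×28.085 + 2×15.999 = 60.083 g/mol.
Mass of SiO2 per formula unit = 3.0000 × 60.083 = 180.249 g.
SiO2 wt% = 180.249 / 467.464 × 100 = 38.56%.

38.56 wt%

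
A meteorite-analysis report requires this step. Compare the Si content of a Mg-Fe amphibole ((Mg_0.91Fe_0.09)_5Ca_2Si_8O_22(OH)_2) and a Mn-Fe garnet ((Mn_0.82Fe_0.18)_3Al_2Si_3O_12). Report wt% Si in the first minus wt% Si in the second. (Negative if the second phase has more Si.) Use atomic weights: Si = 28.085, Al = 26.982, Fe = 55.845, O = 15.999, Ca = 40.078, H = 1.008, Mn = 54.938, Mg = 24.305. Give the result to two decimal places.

10.18 percentage points

First mineral: 224.680 g Si in 826.546 g formula = 27.18 wt% Si.
Second mineral: 84.255 g Si in 495.511 g formula = 17.00 wt% Si.
27.18% − 17.00% gives a difference of 10.18 percentage points.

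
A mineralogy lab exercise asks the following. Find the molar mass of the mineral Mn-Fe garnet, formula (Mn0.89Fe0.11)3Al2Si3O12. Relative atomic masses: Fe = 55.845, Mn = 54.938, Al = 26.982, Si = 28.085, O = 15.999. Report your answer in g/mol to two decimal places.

The formula mass is the sum 2.67×54.938 + 0.33×55.845 + 2×26.982 + 3×28.085 + 12×15.999.

495.32 g/mol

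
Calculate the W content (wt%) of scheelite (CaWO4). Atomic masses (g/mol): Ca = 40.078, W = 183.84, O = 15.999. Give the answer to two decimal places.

63.85 wt%

M(CaWO4) = 287.914 g/mol.
W contributes 1 × 183.84 = 183.840 g per mole.
183.840/287.914 = 0.6385 → 63.85%.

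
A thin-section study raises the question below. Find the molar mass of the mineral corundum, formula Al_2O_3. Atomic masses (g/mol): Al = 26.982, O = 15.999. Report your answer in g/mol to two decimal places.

The formula mass is the sum 2·26.982 + 3·15.999.

101.96 g/mol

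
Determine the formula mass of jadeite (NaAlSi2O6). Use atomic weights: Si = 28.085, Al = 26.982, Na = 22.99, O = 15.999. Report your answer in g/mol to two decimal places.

202.14 g/mol

The formula mass is the sum 1(22.99) + 1(26.982) + 2(28.085) + 6(15.999).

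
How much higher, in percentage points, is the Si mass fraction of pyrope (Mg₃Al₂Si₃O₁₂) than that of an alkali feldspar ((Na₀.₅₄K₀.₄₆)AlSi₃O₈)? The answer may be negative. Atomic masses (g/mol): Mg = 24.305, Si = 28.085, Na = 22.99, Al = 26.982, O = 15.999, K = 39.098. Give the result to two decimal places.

First mineral: 84.255 g Si in 403.122 g formula = 20.90 wt% Si.
Second mineral: 84.255 g Si in 269.629 g formula = 31.25 wt% Si.
20.90% − 31.25% gives a difference of -10.35 percentage points.

-10.35 percentage points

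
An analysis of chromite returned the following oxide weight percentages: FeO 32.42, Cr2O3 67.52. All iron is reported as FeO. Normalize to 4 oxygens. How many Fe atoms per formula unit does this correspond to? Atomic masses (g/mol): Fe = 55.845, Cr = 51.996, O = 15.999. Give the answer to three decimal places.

1.012 Fe apfu

FeO: 32.42/71.844 = 0.45126 mol → 0.45126 mol Fe, 0.45126 mol O.
Cr2O3: 67.52/151.989 = 0.44424 mol → 0.88848 mol Cr, 1.33272 mol O.
Total oxygen = 1.78398 mol. Normalization factor = 4/1.78398 = 2.24218.
Fe per 4 O = 0.45126 × 2.24218 = 1.012.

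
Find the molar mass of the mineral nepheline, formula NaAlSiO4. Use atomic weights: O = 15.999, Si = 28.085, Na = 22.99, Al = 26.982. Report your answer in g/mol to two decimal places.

Na: 1 × 22.99 = 22.9900
Al: 1 × 26.982 = 26.9820
Si: 1 × 28.085 = 28.0850
O: 4 × 15.999 = 63.9960
Summing the contributions gives the formula mass.

142.05 g/mol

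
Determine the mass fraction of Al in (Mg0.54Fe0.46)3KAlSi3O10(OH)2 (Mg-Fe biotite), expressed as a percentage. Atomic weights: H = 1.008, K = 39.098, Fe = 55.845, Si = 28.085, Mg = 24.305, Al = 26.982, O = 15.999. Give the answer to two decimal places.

5.86 wt%

M((Mg0.54Fe0.46)3KAlSi3O10(OH)2) = 460.779 g/mol.
Al contributes 1 × 26.982 = 26.982 g per mole.
26.982/460.779 = 0.0586 → 5.86%.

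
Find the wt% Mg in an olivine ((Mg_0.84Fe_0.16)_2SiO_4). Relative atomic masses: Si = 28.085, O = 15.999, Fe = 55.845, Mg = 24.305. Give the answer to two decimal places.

Formula mass = 1.68·24.305 + 0.32·55.845 + 1·28.085 + 4·15.999 = 150.784 g/mol, of which 40.832 g is Mg.
So Mg makes up 40.832/150.784 = 0.2708 of the mass, i.e. 27.08%.

27.08 mass %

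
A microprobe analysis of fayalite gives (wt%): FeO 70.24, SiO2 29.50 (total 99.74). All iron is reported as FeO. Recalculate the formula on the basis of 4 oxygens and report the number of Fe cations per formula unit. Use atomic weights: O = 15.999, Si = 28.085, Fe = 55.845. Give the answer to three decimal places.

FeO (M=71.844): mol = 0.97767; Fe = 0.97767, O = 0.97767.
SiO2 (M=60.083): mol = 0.49099; Si = 0.49099, O = 0.98198.
ΣO = 1.95965; factor = 4/ΣO = 2.04118.
Fe apfu = 0.97767 × 2.04118 = 1.996.

1.996 Fe apfu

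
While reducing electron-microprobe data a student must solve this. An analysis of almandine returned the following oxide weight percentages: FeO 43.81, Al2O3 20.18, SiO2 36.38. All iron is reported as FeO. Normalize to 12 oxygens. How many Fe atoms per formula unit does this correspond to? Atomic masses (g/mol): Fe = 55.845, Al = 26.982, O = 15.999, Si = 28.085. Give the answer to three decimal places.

43.81 wt% FeO ÷ 71.844 g/mol = 0.60979 mol, giving 0.60979 Fe and 0.60979 O.
20.18 wt% Al2O3 ÷ 101.961 g/mol = 0.19792 mol, giving 0.39584 Al and 0.59376 O.
36.38 wt% SiO2 ÷ 60.083 g/mol = 0.60550 mol, giving 0.60550 Si and 1.21100 O.
Oxygen sums to 2.41455; scaling by 12/2.41455 = 4.96987 puts the formula on 12 O.
Fe: 0.60979 × 4.96987 = 3.031 atoms per formula unit.

3.031 Fe apfu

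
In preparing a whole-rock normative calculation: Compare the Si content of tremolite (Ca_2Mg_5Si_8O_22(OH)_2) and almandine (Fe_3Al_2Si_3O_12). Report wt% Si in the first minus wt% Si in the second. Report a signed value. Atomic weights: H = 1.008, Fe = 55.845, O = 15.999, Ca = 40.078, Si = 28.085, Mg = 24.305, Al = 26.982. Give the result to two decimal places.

10.73 percentage points

First mineral: 224.680 g Si in 812.353 g formula = 27.66 wt% Si.
Second mineral: 84.255 g Si in 497.742 g formula = 16.93 wt% Si.
27.66% − 16.93% gives a difference of 10.73 percentage points.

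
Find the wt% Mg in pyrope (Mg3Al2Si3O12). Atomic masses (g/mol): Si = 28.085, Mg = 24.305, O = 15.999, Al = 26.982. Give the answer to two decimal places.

M(Mg3Al2Si3O12) = 403.122 g/mol.
Mg contributes 3 × 24.305 = 72.915 g per mole.
72.915/403.122 = 0.1809 → 18.09%.

18.09 wt%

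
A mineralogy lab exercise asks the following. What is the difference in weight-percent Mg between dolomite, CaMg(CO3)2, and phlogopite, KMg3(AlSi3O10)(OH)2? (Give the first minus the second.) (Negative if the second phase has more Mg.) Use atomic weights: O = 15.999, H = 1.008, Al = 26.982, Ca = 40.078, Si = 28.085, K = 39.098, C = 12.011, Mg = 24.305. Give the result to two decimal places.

Mg in CaMg(CO3)2: molar mass 184.399 g/mol; 1×24.305 = 24.305 g → 13.18 wt%.
Mg in KMg3(AlSi3O10)(OH)2: molar mass 417.254 g/mol; 3×24.305 = 72.915 g → 17.47 wt%.
Difference = 13.18 − 17.47 = -4.29 percentage points.

-4.29 percentage points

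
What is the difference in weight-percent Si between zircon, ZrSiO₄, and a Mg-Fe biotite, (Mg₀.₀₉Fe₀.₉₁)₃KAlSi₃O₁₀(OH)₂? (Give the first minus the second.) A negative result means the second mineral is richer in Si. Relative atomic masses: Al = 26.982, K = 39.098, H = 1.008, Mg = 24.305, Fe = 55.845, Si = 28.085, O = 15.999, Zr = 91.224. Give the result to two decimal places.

Si in ZrSiO₄: molar mass 183.305 g/mol; 1×28.085 = 28.085 g → 15.32 wt%.
Si in (Mg₀.₀₉Fe₀.₉₁)₃KAlSi₃O₁₀(OH)₂: molar mass 503.358 g/mol; 3×28.085 = 84.255 g → 16.74 wt%.
Difference = 15.32 − 16.74 = -1.42 percentage points.

-1.42 percentage points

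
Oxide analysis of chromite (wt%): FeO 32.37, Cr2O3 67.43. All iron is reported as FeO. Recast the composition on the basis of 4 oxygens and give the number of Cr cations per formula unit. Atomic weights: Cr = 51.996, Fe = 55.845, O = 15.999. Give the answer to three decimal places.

FeO: 32.37/71.844 = 0.45056 mol → 0.45056 mol Fe, 0.45056 mol O.
Cr2O3: 67.43/151.989 = 0.44365 mol → 0.88730 mol Cr, 1.33095 mol O.
Total oxygen = 1.78151 mol. Normalization factor = 4/1.78151 = 2.24529.
Cr per 4 O = 0.88730 × 2.24529 = 1.992.

1.992 Cr apfu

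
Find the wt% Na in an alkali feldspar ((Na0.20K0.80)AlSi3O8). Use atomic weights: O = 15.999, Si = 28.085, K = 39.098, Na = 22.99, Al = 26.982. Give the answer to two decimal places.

M((Na0.20K0.80)AlSi3O8) = 275.105 g/mol.
Na contributes 0.20 × 22.99 = 4.598 g per mole.
4.598/275.105 = 0.0167 → 1.67%.

1.67 weight percent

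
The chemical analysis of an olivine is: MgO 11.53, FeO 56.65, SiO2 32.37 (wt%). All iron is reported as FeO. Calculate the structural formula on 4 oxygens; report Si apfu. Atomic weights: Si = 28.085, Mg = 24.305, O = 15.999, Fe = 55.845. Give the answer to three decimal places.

MgO (M=40.304): mol = 0.28608; Mg = 0.28608, O = 0.28608.
FeO (M=71.844): mol = 0.78851; Fe = 0.78851, O = 0.78851.
SiO2 (M=60.083): mol = 0.53875; Si = 0.53875, O = 1.07750.
ΣO = 2.15209; factor = 4/ΣO = 1.85866.
Si apfu = 0.53875 × 1.85866 = 1.001.

1.001 Si apfu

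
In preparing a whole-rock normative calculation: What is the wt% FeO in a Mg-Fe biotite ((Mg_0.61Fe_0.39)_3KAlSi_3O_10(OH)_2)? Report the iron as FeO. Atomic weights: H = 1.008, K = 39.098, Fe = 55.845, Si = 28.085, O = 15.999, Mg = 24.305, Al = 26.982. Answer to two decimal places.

Molar mass of (Mg_0.61Fe_0.39)_3KAlSi_3O_10(OH)_2 = 1.83×24.305 + 1.17×55.845 + 1×39.098 + 1×26.982 + 3×28.085 + 12×15.999 + 2×1.008 = 454.156 g/mol.
Each formula unit contains 1.17 Fe, equivalent to 1.17/1 = 1.1700 mol FeO.
M(FeO) = 1×55.845 + 1×15.999 = 71.844 g/mol.
Mass of FeO per formula unit = 1.1700 × 71.844 = 84.057 g.
FeO wt% = 84.057 / 454.156 × 100 = 18.51%.

18.51 wt%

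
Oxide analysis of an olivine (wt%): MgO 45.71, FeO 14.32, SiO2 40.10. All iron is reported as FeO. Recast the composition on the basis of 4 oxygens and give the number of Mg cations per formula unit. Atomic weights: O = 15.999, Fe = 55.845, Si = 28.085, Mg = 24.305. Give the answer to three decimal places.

1.700 Mg apfu

45.71 wt% MgO ÷ 40.304 g/mol = 1.13413 mol, giving 1.13413 Mg and 1.13413 O.
14.32 wt% FeO ÷ 71.844 g/mol = 0.19932 mol, giving 0.19932 Fe and 0.19932 O.
40.10 wt% SiO2 ÷ 60.083 g/mol = 0.66741 mol, giving 0.66741 Si and 1.33482 O.
Oxygen sums to 2.66827; scaling by 4/2.66827 = 1.49910 puts the formula on 4 O.
Mg: 1.13413 × 1.49910 = 1.700 atoms per formula unit.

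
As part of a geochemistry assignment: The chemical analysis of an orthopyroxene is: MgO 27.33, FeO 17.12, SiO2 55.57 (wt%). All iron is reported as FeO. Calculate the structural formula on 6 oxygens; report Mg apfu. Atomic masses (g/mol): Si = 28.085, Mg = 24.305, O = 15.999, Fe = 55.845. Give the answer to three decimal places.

1.471 Mg apfu

27.33 wt% MgO ÷ 40.304 g/mol = 0.67810 mol, giving 0.67810 Mg and 0.67810 O.
17.12 wt% FeO ÷ 71.844 g/mol = 0.23829 mol, giving 0.23829 Fe and 0.23829 O.
55.57 wt% SiO2 ÷ 60.083 g/mol = 0.92489 mol, giving 0.92489 Si and 1.84978 O.
Oxygen sums to 2.76617; scaling by 6/2.76617 = 2.16906 puts the formula on 6 O.
Mg: 0.67810 × 2.16906 = 1.471 atoms per formula unit.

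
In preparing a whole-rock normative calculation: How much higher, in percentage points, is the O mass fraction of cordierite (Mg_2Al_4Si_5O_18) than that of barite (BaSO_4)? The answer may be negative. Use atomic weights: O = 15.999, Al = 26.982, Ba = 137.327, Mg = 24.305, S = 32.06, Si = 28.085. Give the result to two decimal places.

21.81 percentage points

M(Mg_2Al_4Si_5O_18) = 584.945 g/mol, so wt% O = 287.982/584.945 × 100 = 49.23%.
M(BaSO_4) = 233.383 g/mol, so wt% O = 63.996/233.383 × 100 = 27.42%.
49.23 − 27.42 = 21.81 pp.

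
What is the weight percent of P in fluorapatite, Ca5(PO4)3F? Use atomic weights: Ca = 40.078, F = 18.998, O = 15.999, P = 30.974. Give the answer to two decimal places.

Molar mass of Ca5(PO4)3F: 5×40.078 + 3×30.974 + 12×15.999 + 1×18.998 = 504.298 g/mol.
Mass of P per formula unit: 3 × 30.974 = 92.922 g.
Weight fraction P = 92.922 / 504.298 = 0.1843.

18.43 wt%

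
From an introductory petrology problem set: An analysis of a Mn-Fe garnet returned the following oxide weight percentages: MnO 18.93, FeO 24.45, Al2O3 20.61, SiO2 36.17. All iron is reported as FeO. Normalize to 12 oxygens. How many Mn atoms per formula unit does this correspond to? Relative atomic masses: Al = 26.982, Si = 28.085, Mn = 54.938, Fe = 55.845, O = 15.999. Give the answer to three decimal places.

18.93 wt% MnO ÷ 70.937 g/mol = 0.26686 mol, giving 0.26686 Mn and 0.26686 O.
24.45 wt% FeO ÷ 71.844 g/mol = 0.34032 mol, giving 0.34032 Fe and 0.34032 O.
20.61 wt% Al2O3 ÷ 101.961 g/mol = 0.20214 mol, giving 0.40428 Al and 0.60642 O.
36.17 wt% SiO2 ÷ 60.083 g/mol = 0.60200 mol, giving 0.60200 Si and 1.20400 O.
Oxygen sums to 2.41760; scaling by 12/2.41760 = 4.96360 puts the formula on 12 O.
Mn: 0.26686 × 4.96360 = 1.325 atoms per formula unit.

1.325 Mn apfu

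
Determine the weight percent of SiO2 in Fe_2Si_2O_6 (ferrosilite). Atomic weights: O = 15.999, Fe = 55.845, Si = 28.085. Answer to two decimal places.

45.54 wt%

M(Fe_2Si_2O_6) = 263.854 g/mol; M(SiO2) = 60.083 g/mol.
Moles SiO2 per formula unit = 2 Si ÷ 1 = 2.0000.
SiO2 fraction = (2.0000 × 60.083) / 263.854 = 120.166/263.854 = 0.4554.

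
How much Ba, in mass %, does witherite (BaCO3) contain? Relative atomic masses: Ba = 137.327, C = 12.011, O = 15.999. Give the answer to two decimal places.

Formula mass = 1·137.327 + 1·12.011 + 3·15.999 = 197.335 g/mol, of which 137.327 g is Ba.
So Ba makes up 137.327/197.335 = 0.6959 of the mass, i.e. 69.59%.

69.59 mass %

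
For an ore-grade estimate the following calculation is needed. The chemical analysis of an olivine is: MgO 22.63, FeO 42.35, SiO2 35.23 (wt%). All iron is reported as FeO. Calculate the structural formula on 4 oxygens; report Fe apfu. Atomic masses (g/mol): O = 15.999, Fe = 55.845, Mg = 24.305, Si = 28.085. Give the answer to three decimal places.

22.63 wt% MgO ÷ 40.304 g/mol = 0.56148 mol, giving 0.56148 Mg and 0.56148 O.
42.35 wt% FeO ÷ 71.844 g/mol = 0.58947 mol, giving 0.58947 Fe and 0.58947 O.
35.23 wt% SiO2 ÷ 60.083 g/mol = 0.58636 mol, giving 0.58636 Si and 1.17272 O.
Oxygen sums to 2.32367; scaling by 4/2.32367 = 1.72141 puts the formula on 4 O.
Fe: 0.58947 × 1.72141 = 1.015 atoms per formula unit.

1.015 Fe apfu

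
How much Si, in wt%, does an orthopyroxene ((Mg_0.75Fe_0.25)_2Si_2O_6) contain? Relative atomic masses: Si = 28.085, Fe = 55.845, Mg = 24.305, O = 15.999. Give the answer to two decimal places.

25.94 wt%

Formula mass = 1.50·24.305 + 0.50·55.845 + 2·28.085 + 6·15.999 = 216.544 g/mol, of which 56.170 g is Si.
So Si makes up 56.170/216.544 = 0.2594 of the mass, i.e. 25.94%.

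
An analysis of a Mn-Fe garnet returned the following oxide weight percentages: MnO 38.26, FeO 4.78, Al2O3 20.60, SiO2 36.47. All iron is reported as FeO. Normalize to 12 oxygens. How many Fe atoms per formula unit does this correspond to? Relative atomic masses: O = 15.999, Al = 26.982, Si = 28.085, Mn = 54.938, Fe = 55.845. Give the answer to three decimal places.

38.26 wt% MnO ÷ 70.937 g/mol = 0.53935 mol, giving 0.53935 Mn and 0.53935 O.
4.78 wt% FeO ÷ 71.844 g/mol = 0.06653 mol, giving 0.06653 Fe and 0.06653 O.
20.60 wt% Al2O3 ÷ 101.961 g/mol = 0.20204 mol, giving 0.40408 Al and 0.60612 O.
36.47 wt% SiO2 ÷ 60.083 g/mol = 0.60699 mol, giving 0.60699 Si and 1.21398 O.
Oxygen sums to 2.42598; scaling by 12/2.42598 = 4.94645 puts the formula on 12 O.
Fe: 0.06653 × 4.94645 = 0.329 atoms per formula unit.

0.329 Fe apfu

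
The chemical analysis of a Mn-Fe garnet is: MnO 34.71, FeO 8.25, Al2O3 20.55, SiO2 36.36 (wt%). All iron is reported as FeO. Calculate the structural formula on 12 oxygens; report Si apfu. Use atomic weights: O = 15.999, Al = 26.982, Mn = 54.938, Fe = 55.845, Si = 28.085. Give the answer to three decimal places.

3.002 Si apfu

34.71 wt% MnO ÷ 70.937 g/mol = 0.48931 mol, giving 0.48931 Mn and 0.48931 O.
8.25 wt% FeO ÷ 71.844 g/mol = 0.11483 mol, giving 0.11483 Fe and 0.11483 O.
20.55 wt% Al2O3 ÷ 101.961 g/mol = 0.20155 mol, giving 0.40310 Al and 0.60465 O.
36.36 wt% SiO2 ÷ 60.083 g/mol = 0.60516 mol, giving 0.60516 Si and 1.21032 O.
Oxygen sums to 2.41911; scaling by 12/2.41911 = 4.96050 puts the formula on 12 O.
Si: 0.60516 × 4.96050 = 3.002 atoms per formula unit.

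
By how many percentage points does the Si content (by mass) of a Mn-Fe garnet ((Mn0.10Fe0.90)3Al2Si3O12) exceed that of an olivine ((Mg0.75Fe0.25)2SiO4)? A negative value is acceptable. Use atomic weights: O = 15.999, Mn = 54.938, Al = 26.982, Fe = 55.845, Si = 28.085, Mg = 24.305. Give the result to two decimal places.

M((Mn0.10Fe0.90)3Al2Si3O12) = 497.470 g/mol, so wt% Si = 84.255/497.470 × 100 = 16.94%.
M((Mg0.75Fe0.25)2SiO4) = 156.461 g/mol, so wt% Si = 28.085/156.461 × 100 = 17.95%.
16.94 − 17.95 = -1.01 pp.

-1.01 percentage points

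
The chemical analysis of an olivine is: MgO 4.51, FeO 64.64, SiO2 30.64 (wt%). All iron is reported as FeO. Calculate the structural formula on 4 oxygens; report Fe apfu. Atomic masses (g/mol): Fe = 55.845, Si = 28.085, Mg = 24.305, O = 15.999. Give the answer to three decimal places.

MgO (M=40.304): mol = 0.11190; Mg = 0.11190, O = 0.11190.
FeO (M=71.844): mol = 0.89973; Fe = 0.89973, O = 0.89973.
SiO2 (M=60.083): mol = 0.50996; Si = 0.50996, O = 1.01992.
ΣO = 2.03155; factor = 4/ΣO = 1.96894.
Fe apfu = 0.89973 × 1.96894 = 1.772.

1.772 Fe apfu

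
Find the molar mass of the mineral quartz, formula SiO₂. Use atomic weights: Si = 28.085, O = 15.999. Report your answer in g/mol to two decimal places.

60.08 g/mol

Si: 1 × 28.085 = 28.0850
O: 2 × 15.999 = 31.9980
Summing the contributions gives the formula mass.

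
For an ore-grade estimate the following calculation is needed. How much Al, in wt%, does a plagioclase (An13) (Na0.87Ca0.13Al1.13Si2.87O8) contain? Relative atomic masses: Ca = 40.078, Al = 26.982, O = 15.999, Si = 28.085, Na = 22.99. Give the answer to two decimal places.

11.54 wt%

Molar mass of Na0.87Ca0.13Al1.13Si2.87O8: 0.87×22.99 + 0.13×40.078 + 1.13×26.982 + 2.87×28.085 + 8×15.999 = 264.297 g/mol.
Mass of Al per formula unit: 1.13 × 26.982 = 30.490 g.
Weight fraction Al = 30.490 / 264.297 = 0.1154.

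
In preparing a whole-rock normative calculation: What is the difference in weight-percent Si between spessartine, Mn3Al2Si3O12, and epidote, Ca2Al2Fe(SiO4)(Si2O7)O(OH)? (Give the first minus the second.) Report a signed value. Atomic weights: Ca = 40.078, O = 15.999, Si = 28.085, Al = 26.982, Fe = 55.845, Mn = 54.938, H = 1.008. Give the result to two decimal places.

-0.42 percentage points

M(Mn3Al2Si3O12) = 495.021 g/mol, so wt% Si = 84.255/495.021 × 100 = 17.02%.
M(Ca2Al2Fe(SiO4)(Si2O7)O(OH)) = 483.215 g/mol, so wt% Si = 84.255/483.215 × 100 = 17.44%.
17.02 − 17.44 = -0.42 pp.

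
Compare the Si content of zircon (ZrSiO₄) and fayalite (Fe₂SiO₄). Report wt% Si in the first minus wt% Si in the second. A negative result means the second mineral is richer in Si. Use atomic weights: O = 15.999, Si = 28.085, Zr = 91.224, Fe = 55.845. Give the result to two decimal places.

M(ZrSiO₄) = 183.305 g/mol, so wt% Si = 28.085/183.305 × 100 = 15.32%.
M(Fe₂SiO₄) = 203.771 g/mol, so wt% Si = 28.085/203.771 × 100 = 13.78%.
15.32 − 13.78 = 1.54 pp.

1.54 percentage points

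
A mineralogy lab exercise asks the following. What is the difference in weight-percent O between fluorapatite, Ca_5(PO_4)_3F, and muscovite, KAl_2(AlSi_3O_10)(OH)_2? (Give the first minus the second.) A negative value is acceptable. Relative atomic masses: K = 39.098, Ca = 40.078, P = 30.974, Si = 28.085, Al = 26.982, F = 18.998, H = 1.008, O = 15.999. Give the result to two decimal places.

-10.13 percentage points

First mineral: 191.988 g O in 504.298 g formula = 38.07 wt% O.
Second mineral: 191.988 g O in 398.303 g formula = 48.20 wt% O.
38.07% − 48.20% gives a difference of -10.13 percentage points.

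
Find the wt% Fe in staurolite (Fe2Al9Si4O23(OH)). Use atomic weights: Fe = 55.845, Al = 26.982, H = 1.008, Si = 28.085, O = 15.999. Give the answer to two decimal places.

13.11 mass %

M(Fe2Al9Si4O23(OH)) = 851.852 g/mol.
Fe contributes 2 × 55.845 = 111.690 g per mole.
111.690/851.852 = 0.1311 → 13.11%.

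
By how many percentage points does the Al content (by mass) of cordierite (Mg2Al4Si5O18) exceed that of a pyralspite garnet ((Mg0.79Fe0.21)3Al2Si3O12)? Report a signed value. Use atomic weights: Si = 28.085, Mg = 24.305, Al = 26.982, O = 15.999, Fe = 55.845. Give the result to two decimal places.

First mineral: 107.928 g Al in 584.945 g formula = 18.45 wt% Al.
Second mineral: 53.964 g Al in 422.992 g formula = 12.76 wt% Al.
18.45% − 12.76% gives a difference of 5.69 percentage points.

5.69 percentage points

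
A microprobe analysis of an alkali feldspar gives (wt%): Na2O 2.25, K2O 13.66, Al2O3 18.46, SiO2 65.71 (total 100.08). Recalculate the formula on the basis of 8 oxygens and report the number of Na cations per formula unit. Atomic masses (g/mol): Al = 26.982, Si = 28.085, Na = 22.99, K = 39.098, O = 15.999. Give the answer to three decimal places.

Na2O: 2.25/61.979 = 0.03630 mol → 0.07260 mol Na, 0.03630 mol O.
K2O: 13.66/94.195 = 0.14502 mol → 0.29004 mol K, 0.14502 mol O.
Al2O3: 18.46/101.961 = 0.18105 mol → 0.36210 mol Al, 0.54315 mol O.
SiO2: 65.71/60.083 = 1.09365 mol → 1.09365 mol Si, 2.18730 mol O.
Total oxygen = 2.91177 mol. Normalization factor = 8/2.91177 = 2.74747.
Na per 8 O = 0.07260 × 2.74747 = 0.199.

0.199 Na apfu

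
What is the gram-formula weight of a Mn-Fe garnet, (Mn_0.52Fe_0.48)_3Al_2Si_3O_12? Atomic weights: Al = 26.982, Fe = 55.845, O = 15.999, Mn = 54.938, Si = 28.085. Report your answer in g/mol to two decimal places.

Mn: 1.56 × 54.938 = 85.7033
Fe: 1.44 × 55.845 = 80.4168
Al: 2 × 26.982 = 53.9640
Si: 3 × 28.085 = 84.2550
O: 12 × 15.999 = 191.9880
Summing the contributions gives the formula mass.

496.33 g/mol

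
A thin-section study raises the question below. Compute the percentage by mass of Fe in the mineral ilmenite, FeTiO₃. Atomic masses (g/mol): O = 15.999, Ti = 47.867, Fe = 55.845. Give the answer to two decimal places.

36.81 mass %

Molar mass of FeTiO₃: 1*55.845 + 1*47.867 + 3*15.999 = 151.709 g/mol.
Mass of Fe per formula unit: 1 × 55.845 = 55.845 g.
Weight fraction Fe = 55.845 / 151.709 = 0.3681.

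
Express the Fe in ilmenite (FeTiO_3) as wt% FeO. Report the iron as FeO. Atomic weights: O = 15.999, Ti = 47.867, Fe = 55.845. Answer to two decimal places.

47.36 wt%

Molar mass of FeTiO_3 = 1×55.845 + 1×47.867 + 3×15.999 = 151.709 g/mol.
Each formula unit contains 1 Fe, equivalent to 1/1 = 1.0000 mol FeO.
M(FeO) = 1×55.845 + 1×15.999 = 71.844 g/mol.
Mass of FeO per formula unit = 1.0000 × 71.844 = 71.844 g.
FeO wt% = 71.844 / 151.709 × 100 = 47.36%.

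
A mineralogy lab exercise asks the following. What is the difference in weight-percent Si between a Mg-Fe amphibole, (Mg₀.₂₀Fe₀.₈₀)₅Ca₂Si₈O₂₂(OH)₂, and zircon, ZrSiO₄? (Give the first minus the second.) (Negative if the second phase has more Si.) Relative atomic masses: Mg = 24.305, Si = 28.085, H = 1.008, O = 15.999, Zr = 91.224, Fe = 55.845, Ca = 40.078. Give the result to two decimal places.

First mineral: 224.680 g Si in 938.513 g formula = 23.94 wt% Si.
Second mineral: 28.085 g Si in 183.305 g formula = 15.32 wt% Si.
23.94% − 15.32% gives a difference of 8.62 percentage points.

8.62 percentage points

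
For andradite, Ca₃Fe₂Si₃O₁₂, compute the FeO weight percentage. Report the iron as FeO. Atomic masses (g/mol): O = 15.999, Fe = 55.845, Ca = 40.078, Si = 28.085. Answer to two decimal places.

Formula mass = 508.167 g/mol.
2 Fe → 2.0000 mol FeO per formula unit; M(FeO) = 71.844, so FeO mass = 143.688 g.
143.688/508.167 × 100 = 28.28 wt%.

28.28 wt%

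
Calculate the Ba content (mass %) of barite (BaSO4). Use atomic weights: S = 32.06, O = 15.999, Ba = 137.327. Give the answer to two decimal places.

58.84 mass %

Molar mass of BaSO4: 1·137.327 + 1·32.06 + 4·15.999 = 233.383 g/mol.
Mass of Ba per formula unit: 1 × 137.327 = 137.327 g.
Weight fraction Ba = 137.327 / 233.383 = 0.5884.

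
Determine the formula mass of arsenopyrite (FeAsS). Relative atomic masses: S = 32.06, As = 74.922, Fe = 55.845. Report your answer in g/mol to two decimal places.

162.83 g/mol

Fe: 1 × 55.845 = 55.8450
As: 1 × 74.922 = 74.9220
S: 1 × 32.06 = 32.0600
Summing the contributions gives the formula mass.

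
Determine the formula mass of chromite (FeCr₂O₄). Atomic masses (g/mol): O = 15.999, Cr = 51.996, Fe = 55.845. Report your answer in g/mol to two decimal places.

223.83 g/mol

Fe: 1 × 55.845 = 55.8450
Cr: 2 × 51.996 = 103.9920
O: 4 × 15.999 = 63.9960
Summing the contributions gives the formula mass.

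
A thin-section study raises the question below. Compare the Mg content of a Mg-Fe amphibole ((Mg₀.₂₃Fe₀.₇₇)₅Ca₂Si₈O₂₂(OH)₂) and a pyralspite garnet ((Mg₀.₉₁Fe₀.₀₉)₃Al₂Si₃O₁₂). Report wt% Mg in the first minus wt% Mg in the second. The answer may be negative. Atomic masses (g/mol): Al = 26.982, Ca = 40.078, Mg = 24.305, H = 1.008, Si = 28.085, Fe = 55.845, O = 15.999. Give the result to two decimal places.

First mineral: 27.951 g Mg in 933.782 g formula = 2.99 wt% Mg.
Second mineral: 66.353 g Mg in 411.638 g formula = 16.12 wt% Mg.
2.99% − 16.12% gives a difference of -13.13 percentage points.

-13.13 percentage points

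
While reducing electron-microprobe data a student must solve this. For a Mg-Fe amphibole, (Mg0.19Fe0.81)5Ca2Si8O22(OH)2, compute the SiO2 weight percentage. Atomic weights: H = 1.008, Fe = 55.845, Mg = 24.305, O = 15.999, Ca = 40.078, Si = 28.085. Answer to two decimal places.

51.13 wt%

M((Mg0.19Fe0.81)5Ca2Si8O22(OH)2) = 940.090 g/mol; M(SiO2) = 60.083 g/mol.
Moles SiO2 per formula unit = 8 Si ÷ 1 = 8.0000.
SiO2 fraction = (8.0000 × 60.083) / 940.090 = 480.664/940.090 = 0.5113.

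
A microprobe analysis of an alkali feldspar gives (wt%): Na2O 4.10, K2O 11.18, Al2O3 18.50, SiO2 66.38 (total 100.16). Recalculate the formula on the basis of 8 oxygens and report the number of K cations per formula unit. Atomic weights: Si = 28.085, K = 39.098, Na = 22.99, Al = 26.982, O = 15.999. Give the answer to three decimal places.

Na2O: 4.10/61.979 = 0.06615 mol → 0.13230 mol Na, 0.06615 mol O.
K2O: 11.18/94.195 = 0.11869 mol → 0.23738 mol K, 0.11869 mol O.
Al2O3: 18.50/101.961 = 0.18144 mol → 0.36288 mol Al, 0.54432 mol O.
SiO2: 66.38/60.083 = 1.10481 mol → 1.10481 mol Si, 2.20962 mol O.
Total oxygen = 2.93878 mol. Normalization factor = 8/2.93878 = 2.72222.
K per 8 O = 0.23738 × 2.72222 = 0.646.

0.646 K apfu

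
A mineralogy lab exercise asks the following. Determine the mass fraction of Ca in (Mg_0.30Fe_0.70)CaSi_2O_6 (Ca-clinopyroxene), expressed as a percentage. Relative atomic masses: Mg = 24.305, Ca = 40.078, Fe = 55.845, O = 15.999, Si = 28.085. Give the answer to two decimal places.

M((Mg_0.30Fe_0.70)CaSi_2O_6) = 238.625 g/mol.
Ca contributes 1 × 40.078 = 40.078 g per mole.
40.078/238.625 = 0.1680 → 16.80%.

16.80 mass %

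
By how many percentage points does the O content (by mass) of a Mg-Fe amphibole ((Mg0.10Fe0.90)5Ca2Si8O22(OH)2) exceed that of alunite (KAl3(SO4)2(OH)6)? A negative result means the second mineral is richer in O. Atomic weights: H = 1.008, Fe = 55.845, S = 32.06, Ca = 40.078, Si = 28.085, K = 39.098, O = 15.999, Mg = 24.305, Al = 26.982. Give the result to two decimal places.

-13.84 percentage points

First mineral: 383.976 g O in 954.283 g formula = 40.24 wt% O.
Second mineral: 223.986 g O in 414.198 g formula = 54.08 wt% O.
40.24% − 54.08% gives a difference of -13.84 percentage points.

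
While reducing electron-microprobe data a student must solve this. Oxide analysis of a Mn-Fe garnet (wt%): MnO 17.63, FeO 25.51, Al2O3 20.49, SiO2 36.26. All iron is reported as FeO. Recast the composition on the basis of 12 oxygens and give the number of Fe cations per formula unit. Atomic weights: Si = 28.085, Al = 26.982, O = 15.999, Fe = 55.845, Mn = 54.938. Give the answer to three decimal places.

MnO: 17.63/70.937 = 0.24853 mol → 0.24853 mol Mn, 0.24853 mol O.
FeO: 25.51/71.844 = 0.35507 mol → 0.35507 mol Fe, 0.35507 mol O.
Al2O3: 20.49/101.961 = 0.20096 mol → 0.40192 mol Al, 0.60288 mol O.
SiO2: 36.26/60.083 = 0.60350 mol → 0.60350 mol Si, 1.20700 mol O.
Total oxygen = 2.41348 mol. Normalization factor = 12/2.41348 = 4.97207.
Fe per 12 O = 0.35507 × 4.97207 = 1.765.

1.765 Fe apfu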